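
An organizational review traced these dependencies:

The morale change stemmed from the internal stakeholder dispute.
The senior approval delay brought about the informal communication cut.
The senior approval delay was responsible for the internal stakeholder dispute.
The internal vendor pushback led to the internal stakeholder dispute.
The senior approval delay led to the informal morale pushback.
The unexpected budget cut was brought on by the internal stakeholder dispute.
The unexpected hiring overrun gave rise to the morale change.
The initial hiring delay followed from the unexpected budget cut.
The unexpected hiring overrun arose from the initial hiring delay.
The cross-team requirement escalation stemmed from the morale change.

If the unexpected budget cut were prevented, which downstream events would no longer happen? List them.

Downstream of the unexpected budget cut: the initial hiring delay, the unexpected hiring overrun, the morale change, the cross-team requirement escalation.
Of those, still caused via another path: the morale change, the cross-team requirement escalation.
The remainder have no surviving cause.

the initial hiring delay, the unexpected hiring overrun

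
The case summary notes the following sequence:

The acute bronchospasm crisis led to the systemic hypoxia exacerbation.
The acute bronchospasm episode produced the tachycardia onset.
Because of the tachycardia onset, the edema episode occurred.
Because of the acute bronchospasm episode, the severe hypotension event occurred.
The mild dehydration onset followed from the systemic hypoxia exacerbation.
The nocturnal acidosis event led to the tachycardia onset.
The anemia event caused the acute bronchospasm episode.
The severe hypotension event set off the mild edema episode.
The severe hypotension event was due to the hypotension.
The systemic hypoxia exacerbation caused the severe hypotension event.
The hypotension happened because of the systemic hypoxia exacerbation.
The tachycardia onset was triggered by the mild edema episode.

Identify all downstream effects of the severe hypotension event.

Direct effects: the mild edema episode.
2 steps out: the tachycardia onset.
3 steps out: the edema episode.
Not reachable from it: the acute bronchospasm crisis, the anemia event, the acute bronchospasm episode, the nocturnal acidosis event, the systemic hypoxia exacerbation, the hypotension, the mild dehydration onset.

the edema episode, the mild edema episode, the tachycardia onset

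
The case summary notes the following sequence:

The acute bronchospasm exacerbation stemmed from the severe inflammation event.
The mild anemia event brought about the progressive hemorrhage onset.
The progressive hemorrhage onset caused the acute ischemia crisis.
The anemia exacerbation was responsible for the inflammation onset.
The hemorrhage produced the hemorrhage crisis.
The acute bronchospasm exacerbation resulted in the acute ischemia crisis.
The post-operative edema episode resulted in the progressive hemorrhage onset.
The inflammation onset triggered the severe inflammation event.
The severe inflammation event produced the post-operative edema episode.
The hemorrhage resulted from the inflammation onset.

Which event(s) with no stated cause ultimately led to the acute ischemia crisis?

the anemia exacerbation, the mild anemia event

Tracing upstream from the acute ischemia crisis: the acute ischemia crisis ← the acute bronchospasm exacerbation ← the severe inflammation event ← the inflammation onset ← the anemia exacerbation.
A separate upstream branch: the acute ischemia crisis ← the progressive hemorrhage onset ← the mild anemia event.
Each of those chain origins has no stated cause.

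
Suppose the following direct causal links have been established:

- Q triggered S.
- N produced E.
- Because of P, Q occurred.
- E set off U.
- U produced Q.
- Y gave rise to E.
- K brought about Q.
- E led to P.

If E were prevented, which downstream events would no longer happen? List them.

P, U

Downstream of E: P, U, Q, S.
Of those, still caused via another path: Q, S.
The remainder have no surviving cause.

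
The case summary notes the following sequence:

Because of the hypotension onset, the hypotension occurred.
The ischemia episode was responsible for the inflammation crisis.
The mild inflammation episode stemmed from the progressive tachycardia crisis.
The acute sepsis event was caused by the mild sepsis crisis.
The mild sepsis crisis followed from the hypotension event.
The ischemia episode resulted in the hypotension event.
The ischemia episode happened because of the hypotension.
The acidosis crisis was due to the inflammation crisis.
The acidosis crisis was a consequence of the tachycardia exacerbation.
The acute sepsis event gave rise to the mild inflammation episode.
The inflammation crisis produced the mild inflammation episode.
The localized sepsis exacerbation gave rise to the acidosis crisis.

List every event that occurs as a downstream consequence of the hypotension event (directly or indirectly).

Direct effects: the mild sepsis crisis.
2 steps out: the acute sepsis event.
3 steps out: the mild inflammation episode.
Not reachable from it: the hypotension onset, the hypotension, the progressive tachycardia crisis, the ischemia episode, the inflammation crisis, the tachycardia exacerbation, the localized sepsis exacerbation, the acidosis crisis.

the acute sepsis event, the mild inflammation episode, the mild sepsis crisis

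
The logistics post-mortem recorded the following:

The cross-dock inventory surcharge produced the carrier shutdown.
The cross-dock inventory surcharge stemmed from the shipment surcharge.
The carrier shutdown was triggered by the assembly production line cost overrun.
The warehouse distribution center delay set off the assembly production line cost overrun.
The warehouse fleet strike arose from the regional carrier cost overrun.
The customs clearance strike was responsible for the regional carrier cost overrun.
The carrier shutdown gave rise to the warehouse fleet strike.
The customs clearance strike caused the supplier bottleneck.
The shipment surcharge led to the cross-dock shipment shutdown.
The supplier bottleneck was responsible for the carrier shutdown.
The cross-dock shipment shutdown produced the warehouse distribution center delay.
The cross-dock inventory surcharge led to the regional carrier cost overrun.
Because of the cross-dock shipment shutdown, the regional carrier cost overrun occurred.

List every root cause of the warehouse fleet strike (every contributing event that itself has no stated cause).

Tracing upstream from the warehouse fleet strike: the warehouse fleet strike ← the carrier shutdown ← the cross-dock inventory surcharge ← the shipment surcharge.
A separate upstream branch: the warehouse fleet strike ← the regional carrier cost overrun ← the customs clearance strike.
Each of those chain origins has no stated cause.

the customs clearance strike, the shipment surcharge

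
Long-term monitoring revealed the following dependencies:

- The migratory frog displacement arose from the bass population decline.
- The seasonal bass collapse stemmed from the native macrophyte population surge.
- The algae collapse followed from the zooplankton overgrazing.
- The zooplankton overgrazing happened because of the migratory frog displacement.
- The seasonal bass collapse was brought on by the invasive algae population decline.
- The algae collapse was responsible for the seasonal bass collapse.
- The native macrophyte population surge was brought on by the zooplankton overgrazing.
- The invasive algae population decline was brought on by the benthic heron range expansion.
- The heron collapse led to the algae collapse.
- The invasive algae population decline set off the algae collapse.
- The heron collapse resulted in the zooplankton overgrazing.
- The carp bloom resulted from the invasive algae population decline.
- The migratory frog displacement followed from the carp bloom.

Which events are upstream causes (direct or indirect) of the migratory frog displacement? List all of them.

the bass population decline, the benthic heron range expansion, the carp bloom, the invasive algae population decline

Immediate causes of the migratory frog displacement: the bass population decline, the carp bloom.
Further upstream: the benthic heron range expansion, the invasive algae population decline.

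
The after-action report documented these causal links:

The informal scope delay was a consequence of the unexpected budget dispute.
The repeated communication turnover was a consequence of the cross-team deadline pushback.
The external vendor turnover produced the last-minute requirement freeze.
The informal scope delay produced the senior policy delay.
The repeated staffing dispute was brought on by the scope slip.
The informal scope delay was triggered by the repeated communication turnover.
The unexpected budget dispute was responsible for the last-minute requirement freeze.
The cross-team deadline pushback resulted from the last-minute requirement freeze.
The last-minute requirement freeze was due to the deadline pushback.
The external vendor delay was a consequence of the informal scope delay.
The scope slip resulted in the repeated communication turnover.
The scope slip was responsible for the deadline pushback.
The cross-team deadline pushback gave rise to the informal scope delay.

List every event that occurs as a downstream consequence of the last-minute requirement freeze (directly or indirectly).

Direct effects: the cross-team deadline pushback.
2 steps out: the repeated communication turnover, the informal scope delay.
3 steps out: the external vendor delay, the senior policy delay.
Not reachable from it: the scope slip, the deadline pushback, the repeated staffing dispute, the external vendor turnover, the unexpected budget dispute.

the cross-team deadline pushback, the external vendor delay, the informal scope delay, the repeated communication turnover, the senior policy delay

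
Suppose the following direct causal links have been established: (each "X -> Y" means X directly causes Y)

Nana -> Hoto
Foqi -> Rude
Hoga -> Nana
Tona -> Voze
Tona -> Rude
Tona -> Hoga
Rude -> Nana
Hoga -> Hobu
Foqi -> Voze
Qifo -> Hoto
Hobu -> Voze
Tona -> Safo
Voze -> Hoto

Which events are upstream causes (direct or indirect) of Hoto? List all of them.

Immediate causes of Hoto: Qifo, Nana, Voze.
Further upstream: Tona, Hoga, Foqi, Hobu, Rude.

Foqi, Hobu, Hoga, Nana, Qifo, Rude, Tona, Voze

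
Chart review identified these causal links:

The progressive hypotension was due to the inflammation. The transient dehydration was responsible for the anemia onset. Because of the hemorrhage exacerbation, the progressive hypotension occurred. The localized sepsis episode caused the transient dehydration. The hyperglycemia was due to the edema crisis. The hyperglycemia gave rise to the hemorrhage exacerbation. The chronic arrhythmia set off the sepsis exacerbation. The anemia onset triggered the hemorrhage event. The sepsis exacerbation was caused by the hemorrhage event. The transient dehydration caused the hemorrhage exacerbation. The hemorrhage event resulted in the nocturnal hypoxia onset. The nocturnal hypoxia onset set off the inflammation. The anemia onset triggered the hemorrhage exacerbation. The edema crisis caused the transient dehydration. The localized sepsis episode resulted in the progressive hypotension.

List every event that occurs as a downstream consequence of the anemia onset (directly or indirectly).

the hemorrhage event, the hemorrhage exacerbation, the inflammation, the nocturnal hypoxia onset, the progressive hypotension, the sepsis exacerbation

Direct effects: the hemorrhage event, the hemorrhage exacerbation.
2 steps out: the nocturnal hypoxia onset, the progressive hypotension, the sepsis exacerbation.
3 steps out: the inflammation.
Not reachable from it: the chronic arrhythmia, the localized sepsis episode, the edema crisis, the transient dehydration, the hyperglycemia.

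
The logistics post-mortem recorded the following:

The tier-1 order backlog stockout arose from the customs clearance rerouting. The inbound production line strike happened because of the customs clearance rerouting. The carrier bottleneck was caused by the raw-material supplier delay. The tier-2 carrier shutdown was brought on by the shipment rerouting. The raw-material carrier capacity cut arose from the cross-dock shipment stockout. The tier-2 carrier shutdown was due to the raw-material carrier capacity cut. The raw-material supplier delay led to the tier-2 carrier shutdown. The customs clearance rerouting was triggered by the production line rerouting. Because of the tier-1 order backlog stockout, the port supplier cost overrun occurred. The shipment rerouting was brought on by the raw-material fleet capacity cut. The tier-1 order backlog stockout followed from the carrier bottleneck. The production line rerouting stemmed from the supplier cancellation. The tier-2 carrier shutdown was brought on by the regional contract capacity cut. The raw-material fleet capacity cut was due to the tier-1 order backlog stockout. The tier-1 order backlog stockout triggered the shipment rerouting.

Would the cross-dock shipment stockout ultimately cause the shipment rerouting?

No

The cross-dock shipment stockout leads to the raw-material carrier capacity cut, the tier-2 carrier shutdown; the shipment rerouting is not among them.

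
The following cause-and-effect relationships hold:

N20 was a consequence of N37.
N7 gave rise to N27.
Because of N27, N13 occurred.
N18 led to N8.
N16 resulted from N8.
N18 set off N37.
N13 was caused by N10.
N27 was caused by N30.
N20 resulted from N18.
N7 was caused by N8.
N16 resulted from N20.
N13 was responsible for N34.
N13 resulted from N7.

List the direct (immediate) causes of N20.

N18, N37 → N20 with nothing further upstream stated.

N18, N37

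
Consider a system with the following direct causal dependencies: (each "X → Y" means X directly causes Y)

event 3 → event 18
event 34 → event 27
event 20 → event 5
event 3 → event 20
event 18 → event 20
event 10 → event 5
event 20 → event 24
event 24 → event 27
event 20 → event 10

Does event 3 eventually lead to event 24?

There is a causal chain: event 3 → event 20 → event 24.

Yes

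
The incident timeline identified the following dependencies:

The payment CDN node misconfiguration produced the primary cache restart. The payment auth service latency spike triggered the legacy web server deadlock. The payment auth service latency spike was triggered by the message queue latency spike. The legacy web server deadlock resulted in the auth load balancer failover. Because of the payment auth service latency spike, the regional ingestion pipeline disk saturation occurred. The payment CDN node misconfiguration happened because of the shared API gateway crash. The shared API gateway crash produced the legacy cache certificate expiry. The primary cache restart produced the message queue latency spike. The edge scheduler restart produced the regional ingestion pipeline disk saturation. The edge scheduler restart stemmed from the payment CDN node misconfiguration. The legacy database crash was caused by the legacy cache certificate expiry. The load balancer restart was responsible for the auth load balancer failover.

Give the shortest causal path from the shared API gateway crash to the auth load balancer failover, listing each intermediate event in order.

the shared API gateway crash → the payment CDN node misconfiguration
the payment CDN node misconfiguration → the primary cache restart
the primary cache restart → the message queue latency spike
the message queue latency spike → the payment auth service latency spike
the payment auth service latency spike → the legacy web server deadlock
the legacy web server deadlock → the auth load balancer failover
Length: 6 steps.

the shared API gateway crash → the payment CDN node misconfiguration → the primary cache restart → the message queue latency spike → the payment auth service latency spike → the legacy web server deadlock → the auth load balancer failover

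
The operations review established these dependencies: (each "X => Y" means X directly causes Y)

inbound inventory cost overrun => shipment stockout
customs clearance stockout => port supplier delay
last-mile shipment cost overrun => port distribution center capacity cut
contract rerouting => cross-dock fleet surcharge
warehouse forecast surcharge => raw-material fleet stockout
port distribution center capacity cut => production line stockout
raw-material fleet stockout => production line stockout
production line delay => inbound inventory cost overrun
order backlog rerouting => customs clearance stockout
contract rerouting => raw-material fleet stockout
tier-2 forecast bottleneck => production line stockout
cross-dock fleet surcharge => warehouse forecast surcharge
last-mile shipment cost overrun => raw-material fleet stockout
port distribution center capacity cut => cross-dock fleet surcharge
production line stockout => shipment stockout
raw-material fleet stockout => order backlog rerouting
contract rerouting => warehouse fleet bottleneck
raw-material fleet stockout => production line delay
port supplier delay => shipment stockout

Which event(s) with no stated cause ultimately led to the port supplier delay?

the contract rerouting, the last-mile shipment cost overrun

Tracing upstream from the port supplier delay: the port supplier delay ← the customs clearance stockout ← the order backlog rerouting ← the raw-material fleet stockout ← the last-mile shipment cost overrun.
A separate upstream branch: the port supplier delay ← the customs clearance stockout ← the order backlog rerouting ← the raw-material fleet stockout ← the contract rerouting.
Each of those chain origins has no stated cause.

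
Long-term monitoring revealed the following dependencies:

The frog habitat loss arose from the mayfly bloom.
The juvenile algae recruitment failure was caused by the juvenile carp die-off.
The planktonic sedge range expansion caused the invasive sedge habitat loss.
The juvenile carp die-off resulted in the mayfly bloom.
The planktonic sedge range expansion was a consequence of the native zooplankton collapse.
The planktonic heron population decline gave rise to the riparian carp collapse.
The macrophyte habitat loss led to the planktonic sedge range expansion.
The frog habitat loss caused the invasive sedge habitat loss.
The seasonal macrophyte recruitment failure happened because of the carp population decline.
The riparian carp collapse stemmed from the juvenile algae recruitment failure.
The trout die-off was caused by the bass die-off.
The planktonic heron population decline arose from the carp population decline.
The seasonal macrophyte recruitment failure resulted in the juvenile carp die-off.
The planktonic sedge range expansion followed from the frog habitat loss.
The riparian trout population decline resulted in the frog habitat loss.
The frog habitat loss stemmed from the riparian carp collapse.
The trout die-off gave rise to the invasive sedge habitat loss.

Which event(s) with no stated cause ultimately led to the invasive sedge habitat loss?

Tracing upstream from the invasive sedge habitat loss: the invasive sedge habitat loss ← the frog habitat loss ← the riparian carp collapse ← the planktonic heron population decline ← the carp population decline.
A separate upstream branch: the invasive sedge habitat loss ← the trout die-off ← the bass die-off.
A separate upstream branch: the invasive sedge habitat loss ← the planktonic sedge range expansion ← the macrophyte habitat loss.
A separate upstream branch: the invasive sedge habitat loss ← the planktonic sedge range expansion ← the native zooplankton collapse.
A separate upstream branch: the invasive sedge habitat loss ← the frog habitat loss ← the riparian trout population decline.
Each of those chain origins has no stated cause.

the bass die-off, the carp population decline, the macrophyte habitat loss, the native zooplankton collapse, the riparian trout population decline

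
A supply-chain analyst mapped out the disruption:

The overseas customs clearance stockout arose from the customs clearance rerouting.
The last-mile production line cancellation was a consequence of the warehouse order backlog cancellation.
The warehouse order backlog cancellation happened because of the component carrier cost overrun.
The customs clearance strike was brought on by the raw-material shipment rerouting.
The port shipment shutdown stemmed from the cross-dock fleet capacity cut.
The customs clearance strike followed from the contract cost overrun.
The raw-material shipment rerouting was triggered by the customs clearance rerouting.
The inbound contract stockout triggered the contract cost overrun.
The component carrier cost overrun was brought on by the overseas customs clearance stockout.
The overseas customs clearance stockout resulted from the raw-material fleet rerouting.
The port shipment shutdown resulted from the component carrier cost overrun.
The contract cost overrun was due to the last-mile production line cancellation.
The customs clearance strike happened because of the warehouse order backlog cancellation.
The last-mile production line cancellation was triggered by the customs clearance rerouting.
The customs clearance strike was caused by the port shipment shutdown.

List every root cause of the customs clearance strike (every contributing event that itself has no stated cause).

Tracing upstream from the customs clearance strike: the customs clearance strike ← the port shipment shutdown ← the cross-dock fleet capacity cut.
A separate upstream branch: the customs clearance strike ← the raw-material shipment rerouting ← the customs clearance rerouting.
A separate upstream branch: the customs clearance strike ← the port shipment shutdown ← the component carrier cost overrun ← the overseas customs clearance stockout ← the raw-material fleet rerouting.
A separate upstream branch: the customs clearance strike ← the contract cost overrun ← the inbound contract stockout.
Each of those chain origins has no stated cause.

the cross-dock fleet capacity cut, the customs clearance rerouting, the inbound contract stockout, the raw-material fleet rerouting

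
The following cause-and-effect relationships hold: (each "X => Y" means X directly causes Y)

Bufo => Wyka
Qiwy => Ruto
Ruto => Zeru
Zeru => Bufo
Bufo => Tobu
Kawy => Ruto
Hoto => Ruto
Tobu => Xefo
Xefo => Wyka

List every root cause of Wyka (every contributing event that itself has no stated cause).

Tracing upstream from Wyka: Wyka ← Bufo ← Zeru ← Ruto ← Kawy.
A separate upstream branch: Wyka ← Bufo ← Zeru ← Ruto ← Hoto.
A separate upstream branch: Wyka ← Bufo ← Zeru ← Ruto ← Qiwy.
Each of those chain origins has no stated cause.

Hoto, Kawy, Qiwy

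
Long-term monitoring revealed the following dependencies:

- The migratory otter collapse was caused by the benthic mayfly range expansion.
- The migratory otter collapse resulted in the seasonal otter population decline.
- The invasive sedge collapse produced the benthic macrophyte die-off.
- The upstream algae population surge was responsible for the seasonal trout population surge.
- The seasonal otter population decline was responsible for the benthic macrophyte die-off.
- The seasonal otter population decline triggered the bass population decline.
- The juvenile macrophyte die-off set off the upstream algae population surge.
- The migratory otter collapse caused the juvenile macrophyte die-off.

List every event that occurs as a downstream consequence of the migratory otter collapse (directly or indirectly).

Direct effects: the seasonal otter population decline, the juvenile macrophyte die-off.
2 steps out: the bass population decline, the benthic macrophyte die-off, the upstream algae population surge.
3 steps out: the seasonal trout population surge.
Not reachable from it: the benthic mayfly range expansion, the invasive sedge collapse.

the bass population decline, the benthic macrophyte die-off, the juvenile macrophyte die-off, the seasonal otter population decline, the seasonal trout population surge, the upstream algae population surge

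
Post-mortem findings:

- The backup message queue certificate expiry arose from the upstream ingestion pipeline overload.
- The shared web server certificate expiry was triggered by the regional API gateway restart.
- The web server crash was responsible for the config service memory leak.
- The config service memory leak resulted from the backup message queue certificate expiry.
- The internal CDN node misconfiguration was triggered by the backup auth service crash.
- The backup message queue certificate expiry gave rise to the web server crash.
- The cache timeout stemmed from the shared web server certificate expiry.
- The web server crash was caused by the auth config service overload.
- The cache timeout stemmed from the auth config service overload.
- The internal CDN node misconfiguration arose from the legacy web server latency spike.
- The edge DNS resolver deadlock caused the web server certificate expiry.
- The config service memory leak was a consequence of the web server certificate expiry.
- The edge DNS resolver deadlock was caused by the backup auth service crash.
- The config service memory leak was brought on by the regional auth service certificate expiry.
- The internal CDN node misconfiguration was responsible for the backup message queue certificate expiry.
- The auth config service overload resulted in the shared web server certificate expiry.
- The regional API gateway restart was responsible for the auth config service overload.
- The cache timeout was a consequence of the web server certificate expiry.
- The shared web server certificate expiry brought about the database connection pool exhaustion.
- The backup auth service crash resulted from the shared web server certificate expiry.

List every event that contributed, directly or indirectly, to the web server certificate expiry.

Immediate cause of the web server certificate expiry: the edge DNS resolver deadlock.
Further upstream: the regional API gateway restart, the auth config service overload, the shared web server certificate expiry, the backup auth service crash.

the auth config service overload, the backup auth service crash, the edge DNS resolver deadlock, the regional API gateway restart, the shared web server certificate expiry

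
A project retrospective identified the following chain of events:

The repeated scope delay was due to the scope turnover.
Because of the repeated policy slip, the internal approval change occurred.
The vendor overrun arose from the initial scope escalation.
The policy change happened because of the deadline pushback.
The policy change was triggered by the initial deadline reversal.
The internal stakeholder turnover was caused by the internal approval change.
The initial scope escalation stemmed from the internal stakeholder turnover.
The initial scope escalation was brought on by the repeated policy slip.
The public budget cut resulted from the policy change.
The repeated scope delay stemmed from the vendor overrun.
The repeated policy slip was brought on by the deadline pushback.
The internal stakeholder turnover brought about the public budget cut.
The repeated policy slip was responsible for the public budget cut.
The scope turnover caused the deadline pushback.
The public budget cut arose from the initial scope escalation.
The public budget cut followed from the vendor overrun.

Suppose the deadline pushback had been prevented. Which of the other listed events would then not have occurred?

the initial scope escalation, the internal approval change, the internal stakeholder turnover, the repeated policy slip, the vendor overrun

Downstream of the deadline pushback: the repeated policy slip, the internal approval change, the internal stakeholder turnover, the initial scope escalation, the vendor overrun, the repeated scope delay, the policy change, the public budget cut.
Of those, still caused via another path: the repeated scope delay, the policy change, the public budget cut.
The remainder have no surviving cause.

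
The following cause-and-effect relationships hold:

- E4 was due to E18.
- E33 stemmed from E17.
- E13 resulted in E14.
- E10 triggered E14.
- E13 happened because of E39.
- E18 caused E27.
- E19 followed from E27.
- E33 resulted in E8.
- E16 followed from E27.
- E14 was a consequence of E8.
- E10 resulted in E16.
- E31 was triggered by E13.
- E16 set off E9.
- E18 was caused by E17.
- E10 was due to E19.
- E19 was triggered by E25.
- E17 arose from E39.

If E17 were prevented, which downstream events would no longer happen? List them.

E18, E27, E33, E4, E8

Downstream of E17: E18, E27, E19, E10, E16, E33, E9, E8, E14, E4.
Of those, still caused via another path: E19, E10, E16, E9, E14.
The remainder have no surviving cause.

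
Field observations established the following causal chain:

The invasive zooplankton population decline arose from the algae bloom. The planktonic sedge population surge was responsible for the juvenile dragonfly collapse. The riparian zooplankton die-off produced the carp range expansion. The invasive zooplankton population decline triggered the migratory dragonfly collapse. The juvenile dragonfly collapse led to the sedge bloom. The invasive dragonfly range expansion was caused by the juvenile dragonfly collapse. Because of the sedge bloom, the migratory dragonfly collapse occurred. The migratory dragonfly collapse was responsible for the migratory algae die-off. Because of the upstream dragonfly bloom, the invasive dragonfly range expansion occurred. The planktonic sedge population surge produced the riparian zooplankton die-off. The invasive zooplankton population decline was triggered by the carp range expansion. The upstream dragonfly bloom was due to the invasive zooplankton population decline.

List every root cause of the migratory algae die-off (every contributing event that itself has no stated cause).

Tracing upstream from the migratory algae die-off: the migratory algae die-off ← the migratory dragonfly collapse ← the sedge bloom ← the juvenile dragonfly collapse ← the planktonic sedge population surge.
A separate upstream branch: the migratory algae die-off ← the migratory dragonfly collapse ← the invasive zooplankton population decline ← the algae bloom.
Each of those chain origins has no stated cause.

the algae bloom, the planktonic sedge population surge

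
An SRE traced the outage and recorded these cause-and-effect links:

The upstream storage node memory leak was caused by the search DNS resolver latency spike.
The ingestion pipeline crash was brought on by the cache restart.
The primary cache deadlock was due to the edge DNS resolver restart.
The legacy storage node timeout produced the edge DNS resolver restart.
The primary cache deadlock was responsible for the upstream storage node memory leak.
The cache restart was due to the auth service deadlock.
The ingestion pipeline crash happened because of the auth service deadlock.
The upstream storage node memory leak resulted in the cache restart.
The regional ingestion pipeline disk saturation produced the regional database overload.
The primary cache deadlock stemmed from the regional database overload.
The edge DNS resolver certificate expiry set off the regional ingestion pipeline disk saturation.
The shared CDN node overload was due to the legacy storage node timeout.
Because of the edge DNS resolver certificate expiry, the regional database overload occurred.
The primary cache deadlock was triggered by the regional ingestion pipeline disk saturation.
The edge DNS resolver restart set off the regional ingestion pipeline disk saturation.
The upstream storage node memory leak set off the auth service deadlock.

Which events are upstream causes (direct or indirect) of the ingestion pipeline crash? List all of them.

Immediate causes of the ingestion pipeline crash: the auth service deadlock, the cache restart.
Further upstream: the legacy storage node timeout, the edge DNS resolver certificate expiry, the edge DNS resolver restart, the regional ingestion pipeline disk saturation, the regional database overload, the search DNS resolver latency spike, the primary cache deadlock, the upstream storage node memory leak.

the auth service deadlock, the cache restart, the edge DNS resolver certificate expiry, the edge DNS resolver restart, the legacy storage node timeout, the primary cache deadlock, the regional database overload, the regional ingestion pipeline disk saturation, the search DNS resolver latency spike, the upstream storage node memory leak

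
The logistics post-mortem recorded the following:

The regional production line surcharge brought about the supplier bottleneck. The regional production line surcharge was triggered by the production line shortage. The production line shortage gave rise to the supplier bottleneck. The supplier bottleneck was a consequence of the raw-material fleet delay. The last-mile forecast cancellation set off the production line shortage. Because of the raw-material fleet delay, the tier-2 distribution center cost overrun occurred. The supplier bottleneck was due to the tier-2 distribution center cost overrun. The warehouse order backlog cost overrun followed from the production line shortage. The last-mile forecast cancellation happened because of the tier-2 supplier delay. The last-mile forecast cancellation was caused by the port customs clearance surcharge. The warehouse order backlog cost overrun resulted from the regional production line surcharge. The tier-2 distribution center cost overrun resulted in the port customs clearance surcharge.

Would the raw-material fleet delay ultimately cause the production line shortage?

There is a causal chain: the raw-material fleet delay → the tier-2 distribution center cost overrun → the port customs clearance surcharge → the last-mile forecast cancellation → the production line shortage.

Yes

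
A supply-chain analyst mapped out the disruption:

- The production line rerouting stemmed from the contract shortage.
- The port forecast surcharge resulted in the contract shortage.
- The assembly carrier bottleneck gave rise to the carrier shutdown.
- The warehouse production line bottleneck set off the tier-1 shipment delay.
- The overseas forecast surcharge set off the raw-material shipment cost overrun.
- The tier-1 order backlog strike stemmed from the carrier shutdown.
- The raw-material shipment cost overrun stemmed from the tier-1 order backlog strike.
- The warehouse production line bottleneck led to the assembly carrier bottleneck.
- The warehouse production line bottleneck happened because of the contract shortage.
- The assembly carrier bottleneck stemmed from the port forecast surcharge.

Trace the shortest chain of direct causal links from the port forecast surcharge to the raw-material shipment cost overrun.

the port forecast surcharge → the assembly carrier bottleneck → the carrier shutdown → the tier-1 order backlog strike → the raw-material shipment cost overrun

the port forecast surcharge → the assembly carrier bottleneck
the assembly carrier bottleneck → the carrier shutdown
the carrier shutdown → the tier-1 order backlog strike
the tier-1 order backlog strike → the raw-material shipment cost overrun
Length: 4 steps.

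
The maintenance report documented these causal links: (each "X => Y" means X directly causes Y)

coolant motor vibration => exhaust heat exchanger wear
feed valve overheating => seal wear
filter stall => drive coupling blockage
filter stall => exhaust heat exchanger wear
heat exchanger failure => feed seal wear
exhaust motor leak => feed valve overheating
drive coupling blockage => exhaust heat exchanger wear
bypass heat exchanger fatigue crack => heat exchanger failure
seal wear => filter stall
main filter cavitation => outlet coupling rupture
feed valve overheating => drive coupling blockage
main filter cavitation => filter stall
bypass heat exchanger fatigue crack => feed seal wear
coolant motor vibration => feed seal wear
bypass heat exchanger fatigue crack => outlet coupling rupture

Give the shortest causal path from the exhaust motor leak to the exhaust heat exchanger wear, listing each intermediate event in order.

the exhaust motor leak → the feed valve overheating → the drive coupling blockage → the exhaust heat exchanger wear

the exhaust motor leak → the feed valve overheating
the feed valve overheating → the drive coupling blockage
the drive coupling blockage → the exhaust heat exchanger wear
Length: 3 steps.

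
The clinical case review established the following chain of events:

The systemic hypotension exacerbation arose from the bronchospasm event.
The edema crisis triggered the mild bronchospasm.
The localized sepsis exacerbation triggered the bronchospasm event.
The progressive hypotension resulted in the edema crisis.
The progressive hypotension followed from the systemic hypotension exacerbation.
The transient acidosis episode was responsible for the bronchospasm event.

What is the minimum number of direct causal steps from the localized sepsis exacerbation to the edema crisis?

Shortest chain: the localized sepsis exacerbation → the bronchospasm event → the systemic hypotension exacerbation → the progressive hypotension → the edema crisis.

4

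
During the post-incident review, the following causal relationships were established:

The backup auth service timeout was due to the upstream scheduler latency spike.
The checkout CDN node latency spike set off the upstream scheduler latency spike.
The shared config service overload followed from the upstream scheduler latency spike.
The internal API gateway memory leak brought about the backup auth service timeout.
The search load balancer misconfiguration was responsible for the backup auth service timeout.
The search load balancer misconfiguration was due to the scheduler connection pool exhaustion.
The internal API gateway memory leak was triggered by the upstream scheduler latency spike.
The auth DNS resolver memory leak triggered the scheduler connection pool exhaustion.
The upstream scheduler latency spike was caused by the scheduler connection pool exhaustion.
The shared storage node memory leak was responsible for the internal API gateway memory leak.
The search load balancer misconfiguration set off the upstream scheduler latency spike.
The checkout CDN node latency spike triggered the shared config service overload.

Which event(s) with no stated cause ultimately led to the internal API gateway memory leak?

the auth DNS resolver memory leak, the checkout CDN node latency spike, the shared storage node memory leak

Tracing upstream from the internal API gateway memory leak: the internal API gateway memory leak ← the upstream scheduler latency spike ← the checkout CDN node latency spike.
A separate upstream branch: the internal API gateway memory leak ← the upstream scheduler latency spike ← the scheduler connection pool exhaustion ← the auth DNS resolver memory leak.
A separate upstream branch: the internal API gateway memory leak ← the shared storage node memory leak.
Each of those chain origins has no stated cause.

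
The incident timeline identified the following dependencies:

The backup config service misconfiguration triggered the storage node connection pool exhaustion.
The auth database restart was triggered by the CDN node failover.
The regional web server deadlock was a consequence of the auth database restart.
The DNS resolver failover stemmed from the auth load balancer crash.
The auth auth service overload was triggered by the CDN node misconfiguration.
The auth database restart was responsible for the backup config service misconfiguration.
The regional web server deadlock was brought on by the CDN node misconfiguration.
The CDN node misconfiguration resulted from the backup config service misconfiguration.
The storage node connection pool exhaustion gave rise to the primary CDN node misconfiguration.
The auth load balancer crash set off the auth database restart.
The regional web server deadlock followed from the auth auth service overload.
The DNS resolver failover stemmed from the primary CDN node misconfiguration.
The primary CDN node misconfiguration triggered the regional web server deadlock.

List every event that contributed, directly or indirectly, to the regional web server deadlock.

the CDN node failover, the CDN node misconfiguration, the auth auth service overload, the auth database restart, the auth load balancer crash, the backup config service misconfiguration, the primary CDN node misconfiguration, the storage node connection pool exhaustion

Immediate causes of the regional web server deadlock: the auth database restart, the CDN node misconfiguration, the primary CDN node misconfiguration, the auth auth service overload.
Further upstream: the auth load balancer crash, the backup config service misconfiguration, the storage node connection pool exhaustion, the CDN node failover.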